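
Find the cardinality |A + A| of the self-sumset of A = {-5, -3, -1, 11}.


A + A = {a + a' : a, a' ∈ A}; |A| = 4.
General bounds: 2|A| - 1 ≤ |A + A| ≤ |A|(|A|+1)/2, i.e. 7 ≤ |A + A| ≤ 10.
Lower bound 2|A|-1 is attained iff A is an arithmetic progression.
Enumerate sums a + a' for a ≤ a' (symmetric, so this suffices):
a = -5: -5+-5=-10, -5+-3=-8, -5+-1=-6, -5+11=6
a = -3: -3+-3=-6, -3+-1=-4, -3+11=8
a = -1: -1+-1=-2, -1+11=10
a = 11: 11+11=22
Distinct sums: {-10, -8, -6, -4, -2, 6, 8, 10, 22}
|A + A| = 9

|A + A| = 9


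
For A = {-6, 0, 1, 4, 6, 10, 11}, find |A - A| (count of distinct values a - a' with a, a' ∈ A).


A - A = {a - a' : a, a' ∈ A}; |A| = 7.
Bounds: 2|A|-1 ≤ |A - A| ≤ |A|² - |A| + 1, i.e. 13 ≤ |A - A| ≤ 43.
Note: 0 ∈ A - A always (from a - a). The set is symmetric: if d ∈ A - A then -d ∈ A - A.
Enumerate nonzero differences d = a - a' with a > a' (then include -d):
Positive differences: {1, 2, 3, 4, 5, 6, 7, 9, 10, 11, 12, 16, 17}
Full difference set: {0} ∪ (positive diffs) ∪ (negative diffs).
|A - A| = 1 + 2·13 = 27 (matches direct enumeration: 27).

|A - A| = 27


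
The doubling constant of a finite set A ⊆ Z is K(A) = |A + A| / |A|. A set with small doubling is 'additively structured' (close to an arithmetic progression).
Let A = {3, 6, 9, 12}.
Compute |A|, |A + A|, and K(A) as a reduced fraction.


|A| = 4.
Compute A + A by enumerating all 16 pairs.
A + A = {6, 9, 12, 15, 18, 21, 24}, so |A + A| = 7.
K = |A + A| / |A| = 7/4 (already in lowest terms) ≈ 1.7500.
Reference: AP of size 4 gives K = 7/4 ≈ 1.7500; a fully generic set of size 4 gives K ≈ 2.5000.

|A| = 4, |A + A| = 7, K = 7/4.


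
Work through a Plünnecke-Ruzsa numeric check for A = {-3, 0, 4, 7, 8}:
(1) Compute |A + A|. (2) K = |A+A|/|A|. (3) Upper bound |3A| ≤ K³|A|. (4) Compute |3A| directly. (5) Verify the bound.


|A| = 5.
Step 1: Compute A + A by enumerating all 25 pairs.
A + A = {-6, -3, 0, 1, 4, 5, 7, 8, 11, 12, 14, 15, 16}, so |A + A| = 13.
Step 2: Doubling constant K = |A + A|/|A| = 13/5 = 13/5 ≈ 2.6000.
Step 3: Plünnecke-Ruzsa gives |3A| ≤ K³·|A| = (2.6000)³ · 5 ≈ 87.8800.
Step 4: Compute 3A = A + A + A directly by enumerating all triples (a,b,c) ∈ A³; |3A| = 25.
Step 5: Check 25 ≤ 87.8800? Yes ✓.

K = 13/5, Plünnecke-Ruzsa bound K³|A| ≈ 87.8800, |3A| = 25, inequality holds.


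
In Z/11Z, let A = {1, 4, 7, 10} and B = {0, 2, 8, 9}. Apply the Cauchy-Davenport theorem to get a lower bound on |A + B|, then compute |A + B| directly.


Cauchy-Davenport: |A + B| ≥ min(p, |A| + |B| - 1) for A, B nonempty in Z/pZ.
|A| = 4, |B| = 4, p = 11.
CD lower bound = min(11, 4 + 4 - 1) = min(11, 7) = 7.
Compute A + B mod 11 directly:
a = 1: 1+0=1, 1+2=3, 1+8=9, 1+9=10
a = 4: 4+0=4, 4+2=6, 4+8=1, 4+9=2
a = 7: 7+0=7, 7+2=9, 7+8=4, 7+9=5
a = 10: 10+0=10, 10+2=1, 10+8=7, 10+9=8
A + B = {1, 2, 3, 4, 5, 6, 7, 8, 9, 10}, so |A + B| = 10.
Verify: 10 ≥ 7? Yes ✓.

CD lower bound = 7, actual |A + B| = 10.


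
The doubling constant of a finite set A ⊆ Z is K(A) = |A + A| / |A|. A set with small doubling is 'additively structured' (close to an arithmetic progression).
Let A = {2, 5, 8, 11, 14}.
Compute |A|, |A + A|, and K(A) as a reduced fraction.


|A| = 5.
Compute A + A by enumerating all 25 pairs.
A + A = {4, 7, 10, 13, 16, 19, 22, 25, 28}, so |A + A| = 9.
K = |A + A| / |A| = 9/5 (already in lowest terms) ≈ 1.8000.
Reference: AP of size 5 gives K = 9/5 ≈ 1.8000; a fully generic set of size 5 gives K ≈ 3.0000.

|A| = 5, |A + A| = 9, K = 9/5.


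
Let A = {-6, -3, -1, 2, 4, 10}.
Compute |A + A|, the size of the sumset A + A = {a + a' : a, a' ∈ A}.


A + A = {a + a' : a, a' ∈ A}; |A| = 6.
General bounds: 2|A| - 1 ≤ |A + A| ≤ |A|(|A|+1)/2, i.e. 11 ≤ |A + A| ≤ 21.
Lower bound 2|A|-1 is attained iff A is an arithmetic progression.
Enumerate sums a + a' for a ≤ a' (symmetric, so this suffices):
a = -6: -6+-6=-12, -6+-3=-9, -6+-1=-7, -6+2=-4, -6+4=-2, -6+10=4
a = -3: -3+-3=-6, -3+-1=-4, -3+2=-1, -3+4=1, -3+10=7
a = -1: -1+-1=-2, -1+2=1, -1+4=3, -1+10=9
a = 2: 2+2=4, 2+4=6, 2+10=12
a = 4: 4+4=8, 4+10=14
a = 10: 10+10=20
Distinct sums: {-12, -9, -7, -6, -4, -2, -1, 1, 3, 4, 6, 7, 8, 9, 12, 14, 20}
|A + A| = 17

|A + A| = 17


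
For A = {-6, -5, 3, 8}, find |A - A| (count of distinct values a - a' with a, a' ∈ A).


A - A = {a - a' : a, a' ∈ A}; |A| = 4.
Bounds: 2|A|-1 ≤ |A - A| ≤ |A|² - |A| + 1, i.e. 7 ≤ |A - A| ≤ 13.
Note: 0 ∈ A - A always (from a - a). The set is symmetric: if d ∈ A - A then -d ∈ A - A.
Enumerate nonzero differences d = a - a' with a > a' (then include -d):
Positive differences: {1, 5, 8, 9, 13, 14}
Full difference set: {0} ∪ (positive diffs) ∪ (negative diffs).
|A - A| = 1 + 2·6 = 13 (matches direct enumeration: 13).

|A - A| = 13


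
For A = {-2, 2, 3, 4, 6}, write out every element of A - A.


A - A = {a - a' : a, a' ∈ A}.
Compute a - a' for each ordered pair (a, a'):
a = -2: -2--2=0, -2-2=-4, -2-3=-5, -2-4=-6, -2-6=-8
a = 2: 2--2=4, 2-2=0, 2-3=-1, 2-4=-2, 2-6=-4
a = 3: 3--2=5, 3-2=1, 3-3=0, 3-4=-1, 3-6=-3
a = 4: 4--2=6, 4-2=2, 4-3=1, 4-4=0, 4-6=-2
a = 6: 6--2=8, 6-2=4, 6-3=3, 6-4=2, 6-6=0
Collecting distinct values (and noting 0 appears from a-a):
A - A = {-8, -6, -5, -4, -3, -2, -1, 0, 1, 2, 3, 4, 5, 6, 8}
|A - A| = 15

A - A = {-8, -6, -5, -4, -3, -2, -1, 0, 1, 2, 3, 4, 5, 6, 8}


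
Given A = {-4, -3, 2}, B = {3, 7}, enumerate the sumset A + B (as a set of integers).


A + B = {a + b : a ∈ A, b ∈ B}.
Enumerate all |A|·|B| = 3·2 = 6 pairs (a, b) and collect distinct sums.
a = -4: -4+3=-1, -4+7=3
a = -3: -3+3=0, -3+7=4
a = 2: 2+3=5, 2+7=9
Collecting distinct sums: A + B = {-1, 0, 3, 4, 5, 9}
|A + B| = 6

A + B = {-1, 0, 3, 4, 5, 9}


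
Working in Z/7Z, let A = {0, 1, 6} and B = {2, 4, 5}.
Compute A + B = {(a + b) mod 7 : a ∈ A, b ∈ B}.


Work in Z/7Z: reduce every sum a + b modulo 7.
Enumerate all 9 pairs:
a = 0: 0+2=2, 0+4=4, 0+5=5
a = 1: 1+2=3, 1+4=5, 1+5=6
a = 6: 6+2=1, 6+4=3, 6+5=4
Distinct residues collected: {1, 2, 3, 4, 5, 6}
|A + B| = 6 (out of 7 total residues).

A + B = {1, 2, 3, 4, 5, 6}


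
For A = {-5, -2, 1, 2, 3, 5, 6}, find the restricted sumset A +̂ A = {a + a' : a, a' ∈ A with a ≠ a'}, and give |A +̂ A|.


Restricted sumset: A +̂ A = {a + a' : a ∈ A, a' ∈ A, a ≠ a'}.
Equivalently, take A + A and drop any sum 2a that is achievable ONLY as a + a for a ∈ A (i.e. sums representable only with equal summands).
Enumerate pairs (a, a') with a < a' (symmetric, so each unordered pair gives one sum; this covers all a ≠ a'):
  -5 + -2 = -7
  -5 + 1 = -4
  -5 + 2 = -3
  -5 + 3 = -2
  -5 + 5 = 0
  -5 + 6 = 1
  -2 + 1 = -1
  -2 + 2 = 0
  -2 + 3 = 1
  -2 + 5 = 3
  -2 + 6 = 4
  1 + 2 = 3
  1 + 3 = 4
  1 + 5 = 6
  1 + 6 = 7
  2 + 3 = 5
  2 + 5 = 7
  2 + 6 = 8
  3 + 5 = 8
  3 + 6 = 9
  5 + 6 = 11
Collected distinct sums: {-7, -4, -3, -2, -1, 0, 1, 3, 4, 5, 6, 7, 8, 9, 11}
|A +̂ A| = 15
(Reference bound: |A +̂ A| ≥ 2|A| - 3 for |A| ≥ 2, with |A| = 7 giving ≥ 11.)

|A +̂ A| = 15


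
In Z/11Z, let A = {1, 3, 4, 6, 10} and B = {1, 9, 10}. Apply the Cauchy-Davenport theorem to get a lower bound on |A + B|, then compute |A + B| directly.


Cauchy-Davenport: |A + B| ≥ min(p, |A| + |B| - 1) for A, B nonempty in Z/pZ.
|A| = 5, |B| = 3, p = 11.
CD lower bound = min(11, 5 + 3 - 1) = min(11, 7) = 7.
Compute A + B mod 11 directly:
a = 1: 1+1=2, 1+9=10, 1+10=0
a = 3: 3+1=4, 3+9=1, 3+10=2
a = 4: 4+1=5, 4+9=2, 4+10=3
a = 6: 6+1=7, 6+9=4, 6+10=5
a = 10: 10+1=0, 10+9=8, 10+10=9
A + B = {0, 1, 2, 3, 4, 5, 7, 8, 9, 10}, so |A + B| = 10.
Verify: 10 ≥ 7? Yes ✓.

CD lower bound = 7, actual |A + B| = 10.


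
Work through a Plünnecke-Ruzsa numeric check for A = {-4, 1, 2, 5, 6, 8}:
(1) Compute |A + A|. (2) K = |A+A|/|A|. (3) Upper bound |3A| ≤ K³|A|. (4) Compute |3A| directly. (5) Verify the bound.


|A| = 6.
Step 1: Compute A + A by enumerating all 36 pairs.
A + A = {-8, -3, -2, 1, 2, 3, 4, 6, 7, 8, 9, 10, 11, 12, 13, 14, 16}, so |A + A| = 17.
Step 2: Doubling constant K = |A + A|/|A| = 17/6 = 17/6 ≈ 2.8333.
Step 3: Plünnecke-Ruzsa gives |3A| ≤ K³·|A| = (2.8333)³ · 6 ≈ 136.4722.
Step 4: Compute 3A = A + A + A directly by enumerating all triples (a,b,c) ∈ A³; |3A| = 29.
Step 5: Check 29 ≤ 136.4722? Yes ✓.

K = 17/6, Plünnecke-Ruzsa bound K³|A| ≈ 136.4722, |3A| = 29, inequality holds.


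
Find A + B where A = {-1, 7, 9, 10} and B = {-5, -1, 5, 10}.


A + B = {a + b : a ∈ A, b ∈ B}.
Enumerate all |A|·|B| = 4·4 = 16 pairs (a, b) and collect distinct sums.
a = -1: -1+-5=-6, -1+-1=-2, -1+5=4, -1+10=9
a = 7: 7+-5=2, 7+-1=6, 7+5=12, 7+10=17
a = 9: 9+-5=4, 9+-1=8, 9+5=14, 9+10=19
a = 10: 10+-5=5, 10+-1=9, 10+5=15, 10+10=20
Collecting distinct sums: A + B = {-6, -2, 2, 4, 5, 6, 8, 9, 12, 14, 15, 17, 19, 20}
|A + B| = 14

A + B = {-6, -2, 2, 4, 5, 6, 8, 9, 12, 14, 15, 17, 19, 20}


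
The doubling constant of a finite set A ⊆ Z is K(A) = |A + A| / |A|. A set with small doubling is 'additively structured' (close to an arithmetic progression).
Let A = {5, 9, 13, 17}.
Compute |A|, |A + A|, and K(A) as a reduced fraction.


|A| = 4.
Compute A + A by enumerating all 16 pairs.
A + A = {10, 14, 18, 22, 26, 30, 34}, so |A + A| = 7.
K = |A + A| / |A| = 7/4 (already in lowest terms) ≈ 1.7500.
Reference: AP of size 4 gives K = 7/4 ≈ 1.7500; a fully generic set of size 4 gives K ≈ 2.5000.

|A| = 4, |A + A| = 7, K = 7/4.


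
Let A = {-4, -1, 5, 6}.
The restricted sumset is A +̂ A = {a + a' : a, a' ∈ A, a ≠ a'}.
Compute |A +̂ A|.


Restricted sumset: A +̂ A = {a + a' : a ∈ A, a' ∈ A, a ≠ a'}.
Equivalently, take A + A and drop any sum 2a that is achievable ONLY as a + a for a ∈ A (i.e. sums representable only with equal summands).
Enumerate pairs (a, a') with a < a' (symmetric, so each unordered pair gives one sum; this covers all a ≠ a'):
  -4 + -1 = -5
  -4 + 5 = 1
  -4 + 6 = 2
  -1 + 5 = 4
  -1 + 6 = 5
  5 + 6 = 11
Collected distinct sums: {-5, 1, 2, 4, 5, 11}
|A +̂ A| = 6
(Reference bound: |A +̂ A| ≥ 2|A| - 3 for |A| ≥ 2, with |A| = 4 giving ≥ 5.)

|A +̂ A| = 6


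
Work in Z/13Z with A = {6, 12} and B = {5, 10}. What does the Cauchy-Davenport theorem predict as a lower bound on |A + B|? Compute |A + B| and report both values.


Cauchy-Davenport: |A + B| ≥ min(p, |A| + |B| - 1) for A, B nonempty in Z/pZ.
|A| = 2, |B| = 2, p = 13.
CD lower bound = min(13, 2 + 2 - 1) = min(13, 3) = 3.
Compute A + B mod 13 directly:
a = 6: 6+5=11, 6+10=3
a = 12: 12+5=4, 12+10=9
A + B = {3, 4, 9, 11}, so |A + B| = 4.
Verify: 4 ≥ 3? Yes ✓.

CD lower bound = 3, actual |A + B| = 4.


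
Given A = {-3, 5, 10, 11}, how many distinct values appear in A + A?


A + A = {a + a' : a, a' ∈ A}; |A| = 4.
General bounds: 2|A| - 1 ≤ |A + A| ≤ |A|(|A|+1)/2, i.e. 7 ≤ |A + A| ≤ 10.
Lower bound 2|A|-1 is attained iff A is an arithmetic progression.
Enumerate sums a + a' for a ≤ a' (symmetric, so this suffices):
a = -3: -3+-3=-6, -3+5=2, -3+10=7, -3+11=8
a = 5: 5+5=10, 5+10=15, 5+11=16
a = 10: 10+10=20, 10+11=21
a = 11: 11+11=22
Distinct sums: {-6, 2, 7, 8, 10, 15, 16, 20, 21, 22}
|A + A| = 10

|A + A| = 10


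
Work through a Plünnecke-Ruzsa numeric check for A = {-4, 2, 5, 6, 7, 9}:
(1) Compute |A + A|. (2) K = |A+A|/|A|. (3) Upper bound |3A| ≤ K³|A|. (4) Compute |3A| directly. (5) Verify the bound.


|A| = 6.
Step 1: Compute A + A by enumerating all 36 pairs.
A + A = {-8, -2, 1, 2, 3, 4, 5, 7, 8, 9, 10, 11, 12, 13, 14, 15, 16, 18}, so |A + A| = 18.
Step 2: Doubling constant K = |A + A|/|A| = 18/6 = 18/6 ≈ 3.0000.
Step 3: Plünnecke-Ruzsa gives |3A| ≤ K³·|A| = (3.0000)³ · 6 ≈ 162.0000.
Step 4: Compute 3A = A + A + A directly by enumerating all triples (a,b,c) ∈ A³; |3A| = 31.
Step 5: Check 31 ≤ 162.0000? Yes ✓.

K = 18/6, Plünnecke-Ruzsa bound K³|A| ≈ 162.0000, |3A| = 31, inequality holds.


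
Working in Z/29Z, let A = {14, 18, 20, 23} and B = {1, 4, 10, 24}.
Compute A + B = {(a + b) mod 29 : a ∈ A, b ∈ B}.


Work in Z/29Z: reduce every sum a + b modulo 29.
Enumerate all 16 pairs:
a = 14: 14+1=15, 14+4=18, 14+10=24, 14+24=9
a = 18: 18+1=19, 18+4=22, 18+10=28, 18+24=13
a = 20: 20+1=21, 20+4=24, 20+10=1, 20+24=15
a = 23: 23+1=24, 23+4=27, 23+10=4, 23+24=18
Distinct residues collected: {1, 4, 9, 13, 15, 18, 19, 21, 22, 24, 27, 28}
|A + B| = 12 (out of 29 total residues).

A + B = {1, 4, 9, 13, 15, 18, 19, 21, 22, 24, 27, 28}


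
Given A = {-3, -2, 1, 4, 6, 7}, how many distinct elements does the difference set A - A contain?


A - A = {a - a' : a, a' ∈ A}; |A| = 6.
Bounds: 2|A|-1 ≤ |A - A| ≤ |A|² - |A| + 1, i.e. 11 ≤ |A - A| ≤ 31.
Note: 0 ∈ A - A always (from a - a). The set is symmetric: if d ∈ A - A then -d ∈ A - A.
Enumerate nonzero differences d = a - a' with a > a' (then include -d):
Positive differences: {1, 2, 3, 4, 5, 6, 7, 8, 9, 10}
Full difference set: {0} ∪ (positive diffs) ∪ (negative diffs).
|A - A| = 1 + 2·10 = 21 (matches direct enumeration: 21).

|A - A| = 21


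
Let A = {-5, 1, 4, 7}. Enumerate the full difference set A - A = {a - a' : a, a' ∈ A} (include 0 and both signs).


A - A = {a - a' : a, a' ∈ A}.
Compute a - a' for each ordered pair (a, a'):
a = -5: -5--5=0, -5-1=-6, -5-4=-9, -5-7=-12
a = 1: 1--5=6, 1-1=0, 1-4=-3, 1-7=-6
a = 4: 4--5=9, 4-1=3, 4-4=0, 4-7=-3
a = 7: 7--5=12, 7-1=6, 7-4=3, 7-7=0
Collecting distinct values (and noting 0 appears from a-a):
A - A = {-12, -9, -6, -3, 0, 3, 6, 9, 12}
|A - A| = 9

A - A = {-12, -9, -6, -3, 0, 3, 6, 9, 12}


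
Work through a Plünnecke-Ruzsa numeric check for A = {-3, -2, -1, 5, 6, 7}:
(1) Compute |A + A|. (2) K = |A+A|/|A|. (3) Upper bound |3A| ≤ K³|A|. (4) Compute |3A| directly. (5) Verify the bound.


|A| = 6.
Step 1: Compute A + A by enumerating all 36 pairs.
A + A = {-6, -5, -4, -3, -2, 2, 3, 4, 5, 6, 10, 11, 12, 13, 14}, so |A + A| = 15.
Step 2: Doubling constant K = |A + A|/|A| = 15/6 = 15/6 ≈ 2.5000.
Step 3: Plünnecke-Ruzsa gives |3A| ≤ K³·|A| = (2.5000)³ · 6 ≈ 93.7500.
Step 4: Compute 3A = A + A + A directly by enumerating all triples (a,b,c) ∈ A³; |3A| = 28.
Step 5: Check 28 ≤ 93.7500? Yes ✓.

K = 15/6, Plünnecke-Ruzsa bound K³|A| ≈ 93.7500, |3A| = 28, inequality holds.


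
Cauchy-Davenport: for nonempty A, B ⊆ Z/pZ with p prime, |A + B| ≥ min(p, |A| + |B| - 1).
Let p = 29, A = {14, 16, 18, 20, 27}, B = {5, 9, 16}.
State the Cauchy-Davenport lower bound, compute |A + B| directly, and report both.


Cauchy-Davenport: |A + B| ≥ min(p, |A| + |B| - 1) for A, B nonempty in Z/pZ.
|A| = 5, |B| = 3, p = 29.
CD lower bound = min(29, 5 + 3 - 1) = min(29, 7) = 7.
Compute A + B mod 29 directly:
a = 14: 14+5=19, 14+9=23, 14+16=1
a = 16: 16+5=21, 16+9=25, 16+16=3
a = 18: 18+5=23, 18+9=27, 18+16=5
a = 20: 20+5=25, 20+9=0, 20+16=7
a = 27: 27+5=3, 27+9=7, 27+16=14
A + B = {0, 1, 3, 5, 7, 14, 19, 21, 23, 25, 27}, so |A + B| = 11.
Verify: 11 ≥ 7? Yes ✓.

CD lower bound = 7, actual |A + B| = 11.


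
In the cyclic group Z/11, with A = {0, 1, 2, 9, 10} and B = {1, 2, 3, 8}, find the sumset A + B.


Work in Z/11Z: reduce every sum a + b modulo 11.
Enumerate all 20 pairs:
a = 0: 0+1=1, 0+2=2, 0+3=3, 0+8=8
a = 1: 1+1=2, 1+2=3, 1+3=4, 1+8=9
a = 2: 2+1=3, 2+2=4, 2+3=5, 2+8=10
a = 9: 9+1=10, 9+2=0, 9+3=1, 9+8=6
a = 10: 10+1=0, 10+2=1, 10+3=2, 10+8=7
Distinct residues collected: {0, 1, 2, 3, 4, 5, 6, 7, 8, 9, 10}
|A + B| = 11 (out of 11 total residues).

A + B = {0, 1, 2, 3, 4, 5, 6, 7, 8, 9, 10}


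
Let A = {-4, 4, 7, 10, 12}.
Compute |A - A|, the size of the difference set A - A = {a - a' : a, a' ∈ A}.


A - A = {a - a' : a, a' ∈ A}; |A| = 5.
Bounds: 2|A|-1 ≤ |A - A| ≤ |A|² - |A| + 1, i.e. 9 ≤ |A - A| ≤ 21.
Note: 0 ∈ A - A always (from a - a). The set is symmetric: if d ∈ A - A then -d ∈ A - A.
Enumerate nonzero differences d = a - a' with a > a' (then include -d):
Positive differences: {2, 3, 5, 6, 8, 11, 14, 16}
Full difference set: {0} ∪ (positive diffs) ∪ (negative diffs).
|A - A| = 1 + 2·8 = 17 (matches direct enumeration: 17).

|A - A| = 17


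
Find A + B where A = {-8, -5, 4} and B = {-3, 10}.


A + B = {a + b : a ∈ A, b ∈ B}.
Enumerate all |A|·|B| = 3·2 = 6 pairs (a, b) and collect distinct sums.
a = -8: -8+-3=-11, -8+10=2
a = -5: -5+-3=-8, -5+10=5
a = 4: 4+-3=1, 4+10=14
Collecting distinct sums: A + B = {-11, -8, 1, 2, 5, 14}
|A + B| = 6

A + B = {-11, -8, 1, 2, 5, 14}


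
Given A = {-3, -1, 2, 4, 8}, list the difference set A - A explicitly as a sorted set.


A - A = {a - a' : a, a' ∈ A}.
Compute a - a' for each ordered pair (a, a'):
a = -3: -3--3=0, -3--1=-2, -3-2=-5, -3-4=-7, -3-8=-11
a = -1: -1--3=2, -1--1=0, -1-2=-3, -1-4=-5, -1-8=-9
a = 2: 2--3=5, 2--1=3, 2-2=0, 2-4=-2, 2-8=-6
a = 4: 4--3=7, 4--1=5, 4-2=2, 4-4=0, 4-8=-4
a = 8: 8--3=11, 8--1=9, 8-2=6, 8-4=4, 8-8=0
Collecting distinct values (and noting 0 appears from a-a):
A - A = {-11, -9, -7, -6, -5, -4, -3, -2, 0, 2, 3, 4, 5, 6, 7, 9, 11}
|A - A| = 17

A - A = {-11, -9, -7, -6, -5, -4, -3, -2, 0, 2, 3, 4, 5, 6, 7, 9, 11}


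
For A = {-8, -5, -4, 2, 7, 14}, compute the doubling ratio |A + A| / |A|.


|A| = 6.
Compute A + A by enumerating all 36 pairs.
A + A = {-16, -13, -12, -10, -9, -8, -6, -3, -2, -1, 2, 3, 4, 6, 9, 10, 14, 16, 21, 28}, so |A + A| = 20.
K = |A + A| / |A| = 20/6 = 10/3 ≈ 3.3333.
Reference: AP of size 6 gives K = 11/6 ≈ 1.8333; a fully generic set of size 6 gives K ≈ 3.5000.

|A| = 6, |A + A| = 20, K = 20/6 = 10/3.


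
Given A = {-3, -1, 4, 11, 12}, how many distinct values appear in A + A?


A + A = {a + a' : a, a' ∈ A}; |A| = 5.
General bounds: 2|A| - 1 ≤ |A + A| ≤ |A|(|A|+1)/2, i.e. 9 ≤ |A + A| ≤ 15.
Lower bound 2|A|-1 is attained iff A is an arithmetic progression.
Enumerate sums a + a' for a ≤ a' (symmetric, so this suffices):
a = -3: -3+-3=-6, -3+-1=-4, -3+4=1, -3+11=8, -3+12=9
a = -1: -1+-1=-2, -1+4=3, -1+11=10, -1+12=11
a = 4: 4+4=8, 4+11=15, 4+12=16
a = 11: 11+11=22, 11+12=23
a = 12: 12+12=24
Distinct sums: {-6, -4, -2, 1, 3, 8, 9, 10, 11, 15, 16, 22, 23, 24}
|A + A| = 14

|A + A| = 14


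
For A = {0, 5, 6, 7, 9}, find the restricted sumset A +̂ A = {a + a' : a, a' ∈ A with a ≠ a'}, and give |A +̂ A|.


Restricted sumset: A +̂ A = {a + a' : a ∈ A, a' ∈ A, a ≠ a'}.
Equivalently, take A + A and drop any sum 2a that is achievable ONLY as a + a for a ∈ A (i.e. sums representable only with equal summands).
Enumerate pairs (a, a') with a < a' (symmetric, so each unordered pair gives one sum; this covers all a ≠ a'):
  0 + 5 = 5
  0 + 6 = 6
  0 + 7 = 7
  0 + 9 = 9
  5 + 6 = 11
  5 + 7 = 12
  5 + 9 = 14
  6 + 7 = 13
  6 + 9 = 15
  7 + 9 = 16
Collected distinct sums: {5, 6, 7, 9, 11, 12, 13, 14, 15, 16}
|A +̂ A| = 10
(Reference bound: |A +̂ A| ≥ 2|A| - 3 for |A| ≥ 2, with |A| = 5 giving ≥ 7.)

|A +̂ A| = 10


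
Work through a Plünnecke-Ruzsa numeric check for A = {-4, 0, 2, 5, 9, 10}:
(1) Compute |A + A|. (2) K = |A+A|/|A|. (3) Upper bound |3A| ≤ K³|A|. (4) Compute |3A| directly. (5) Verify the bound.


|A| = 6.
Step 1: Compute A + A by enumerating all 36 pairs.
A + A = {-8, -4, -2, 0, 1, 2, 4, 5, 6, 7, 9, 10, 11, 12, 14, 15, 18, 19, 20}, so |A + A| = 19.
Step 2: Doubling constant K = |A + A|/|A| = 19/6 = 19/6 ≈ 3.1667.
Step 3: Plünnecke-Ruzsa gives |3A| ≤ K³·|A| = (3.1667)³ · 6 ≈ 190.5278.
Step 4: Compute 3A = A + A + A directly by enumerating all triples (a,b,c) ∈ A³; |3A| = 36.
Step 5: Check 36 ≤ 190.5278? Yes ✓.

K = 19/6, Plünnecke-Ruzsa bound K³|A| ≈ 190.5278, |3A| = 36, inequality holds.


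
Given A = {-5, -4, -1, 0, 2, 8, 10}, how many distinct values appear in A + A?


A + A = {a + a' : a, a' ∈ A}; |A| = 7.
General bounds: 2|A| - 1 ≤ |A + A| ≤ |A|(|A|+1)/2, i.e. 13 ≤ |A + A| ≤ 28.
Lower bound 2|A|-1 is attained iff A is an arithmetic progression.
Enumerate sums a + a' for a ≤ a' (symmetric, so this suffices):
a = -5: -5+-5=-10, -5+-4=-9, -5+-1=-6, -5+0=-5, -5+2=-3, -5+8=3, -5+10=5
a = -4: -4+-4=-8, -4+-1=-5, -4+0=-4, -4+2=-2, -4+8=4, -4+10=6
a = -1: -1+-1=-2, -1+0=-1, -1+2=1, -1+8=7, -1+10=9
a = 0: 0+0=0, 0+2=2, 0+8=8, 0+10=10
a = 2: 2+2=4, 2+8=10, 2+10=12
a = 8: 8+8=16, 8+10=18
a = 10: 10+10=20
Distinct sums: {-10, -9, -8, -6, -5, -4, -3, -2, -1, 0, 1, 2, 3, 4, 5, 6, 7, 8, 9, 10, 12, 16, 18, 20}
|A + A| = 24

|A + A| = 24


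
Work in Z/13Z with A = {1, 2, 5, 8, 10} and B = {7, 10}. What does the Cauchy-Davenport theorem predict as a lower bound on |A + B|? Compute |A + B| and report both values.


Cauchy-Davenport: |A + B| ≥ min(p, |A| + |B| - 1) for A, B nonempty in Z/pZ.
|A| = 5, |B| = 2, p = 13.
CD lower bound = min(13, 5 + 2 - 1) = min(13, 6) = 6.
Compute A + B mod 13 directly:
a = 1: 1+7=8, 1+10=11
a = 2: 2+7=9, 2+10=12
a = 5: 5+7=12, 5+10=2
a = 8: 8+7=2, 8+10=5
a = 10: 10+7=4, 10+10=7
A + B = {2, 4, 5, 7, 8, 9, 11, 12}, so |A + B| = 8.
Verify: 8 ≥ 6? Yes ✓.

CD lower bound = 6, actual |A + B| = 8.


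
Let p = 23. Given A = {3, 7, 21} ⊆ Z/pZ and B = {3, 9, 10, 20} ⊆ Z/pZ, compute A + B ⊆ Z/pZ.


Work in Z/23Z: reduce every sum a + b modulo 23.
Enumerate all 12 pairs:
a = 3: 3+3=6, 3+9=12, 3+10=13, 3+20=0
a = 7: 7+3=10, 7+9=16, 7+10=17, 7+20=4
a = 21: 21+3=1, 21+9=7, 21+10=8, 21+20=18
Distinct residues collected: {0, 1, 4, 6, 7, 8, 10, 12, 13, 16, 17, 18}
|A + B| = 12 (out of 23 total residues).

A + B = {0, 1, 4, 6, 7, 8, 10, 12, 13, 16, 17, 18}


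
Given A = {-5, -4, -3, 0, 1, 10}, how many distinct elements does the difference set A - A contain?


A - A = {a - a' : a, a' ∈ A}; |A| = 6.
Bounds: 2|A|-1 ≤ |A - A| ≤ |A|² - |A| + 1, i.e. 11 ≤ |A - A| ≤ 31.
Note: 0 ∈ A - A always (from a - a). The set is symmetric: if d ∈ A - A then -d ∈ A - A.
Enumerate nonzero differences d = a - a' with a > a' (then include -d):
Positive differences: {1, 2, 3, 4, 5, 6, 9, 10, 13, 14, 15}
Full difference set: {0} ∪ (positive diffs) ∪ (negative diffs).
|A - A| = 1 + 2·11 = 23 (matches direct enumeration: 23).

|A - A| = 23


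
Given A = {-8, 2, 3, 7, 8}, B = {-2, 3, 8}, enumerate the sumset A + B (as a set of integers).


A + B = {a + b : a ∈ A, b ∈ B}.
Enumerate all |A|·|B| = 5·3 = 15 pairs (a, b) and collect distinct sums.
a = -8: -8+-2=-10, -8+3=-5, -8+8=0
a = 2: 2+-2=0, 2+3=5, 2+8=10
a = 3: 3+-2=1, 3+3=6, 3+8=11
a = 7: 7+-2=5, 7+3=10, 7+8=15
a = 8: 8+-2=6, 8+3=11, 8+8=16
Collecting distinct sums: A + B = {-10, -5, 0, 1, 5, 6, 10, 11, 15, 16}
|A + B| = 10

A + B = {-10, -5, 0, 1, 5, 6, 10, 11, 15, 16}


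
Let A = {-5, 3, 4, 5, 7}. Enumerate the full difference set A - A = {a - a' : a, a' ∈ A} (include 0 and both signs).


A - A = {a - a' : a, a' ∈ A}.
Compute a - a' for each ordered pair (a, a'):
a = -5: -5--5=0, -5-3=-8, -5-4=-9, -5-5=-10, -5-7=-12
a = 3: 3--5=8, 3-3=0, 3-4=-1, 3-5=-2, 3-7=-4
a = 4: 4--5=9, 4-3=1, 4-4=0, 4-5=-1, 4-7=-3
a = 5: 5--5=10, 5-3=2, 5-4=1, 5-5=0, 5-7=-2
a = 7: 7--5=12, 7-3=4, 7-4=3, 7-5=2, 7-7=0
Collecting distinct values (and noting 0 appears from a-a):
A - A = {-12, -10, -9, -8, -4, -3, -2, -1, 0, 1, 2, 3, 4, 8, 9, 10, 12}
|A - A| = 17

A - A = {-12, -10, -9, -8, -4, -3, -2, -1, 0, 1, 2, 3, 4, 8, 9, 10, 12}


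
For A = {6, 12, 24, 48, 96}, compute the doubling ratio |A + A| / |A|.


|A| = 5.
Compute A + A by enumerating all 25 pairs.
A + A = {12, 18, 24, 30, 36, 48, 54, 60, 72, 96, 102, 108, 120, 144, 192}, so |A + A| = 15.
K = |A + A| / |A| = 15/5 = 3/1 ≈ 3.0000.
Reference: AP of size 5 gives K = 9/5 ≈ 1.8000; a fully generic set of size 5 gives K ≈ 3.0000.

|A| = 5, |A + A| = 15, K = 15/5 = 3/1.


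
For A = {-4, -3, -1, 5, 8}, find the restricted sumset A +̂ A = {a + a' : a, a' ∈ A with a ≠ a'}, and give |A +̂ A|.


Restricted sumset: A +̂ A = {a + a' : a ∈ A, a' ∈ A, a ≠ a'}.
Equivalently, take A + A and drop any sum 2a that is achievable ONLY as a + a for a ∈ A (i.e. sums representable only with equal summands).
Enumerate pairs (a, a') with a < a' (symmetric, so each unordered pair gives one sum; this covers all a ≠ a'):
  -4 + -3 = -7
  -4 + -1 = -5
  -4 + 5 = 1
  -4 + 8 = 4
  -3 + -1 = -4
  -3 + 5 = 2
  -3 + 8 = 5
  -1 + 5 = 4
  -1 + 8 = 7
  5 + 8 = 13
Collected distinct sums: {-7, -5, -4, 1, 2, 4, 5, 7, 13}
|A +̂ A| = 9
(Reference bound: |A +̂ A| ≥ 2|A| - 3 for |A| ≥ 2, with |A| = 5 giving ≥ 7.)

|A +̂ A| = 9


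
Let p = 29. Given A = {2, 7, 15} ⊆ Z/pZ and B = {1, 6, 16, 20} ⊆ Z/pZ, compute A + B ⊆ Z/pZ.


Work in Z/29Z: reduce every sum a + b modulo 29.
Enumerate all 12 pairs:
a = 2: 2+1=3, 2+6=8, 2+16=18, 2+20=22
a = 7: 7+1=8, 7+6=13, 7+16=23, 7+20=27
a = 15: 15+1=16, 15+6=21, 15+16=2, 15+20=6
Distinct residues collected: {2, 3, 6, 8, 13, 16, 18, 21, 22, 23, 27}
|A + B| = 11 (out of 29 total residues).

A + B = {2, 3, 6, 8, 13, 16, 18, 21, 22, 23, 27}


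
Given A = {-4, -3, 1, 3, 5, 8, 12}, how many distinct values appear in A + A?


A + A = {a + a' : a, a' ∈ A}; |A| = 7.
General bounds: 2|A| - 1 ≤ |A + A| ≤ |A|(|A|+1)/2, i.e. 13 ≤ |A + A| ≤ 28.
Lower bound 2|A|-1 is attained iff A is an arithmetic progression.
Enumerate sums a + a' for a ≤ a' (symmetric, so this suffices):
a = -4: -4+-4=-8, -4+-3=-7, -4+1=-3, -4+3=-1, -4+5=1, -4+8=4, -4+12=8
a = -3: -3+-3=-6, -3+1=-2, -3+3=0, -3+5=2, -3+8=5, -3+12=9
a = 1: 1+1=2, 1+3=4, 1+5=6, 1+8=9, 1+12=13
a = 3: 3+3=6, 3+5=8, 3+8=11, 3+12=15
a = 5: 5+5=10, 5+8=13, 5+12=17
a = 8: 8+8=16, 8+12=20
a = 12: 12+12=24
Distinct sums: {-8, -7, -6, -3, -2, -1, 0, 1, 2, 4, 5, 6, 8, 9, 10, 11, 13, 15, 16, 17, 20, 24}
|A + A| = 22

|A + A| = 22


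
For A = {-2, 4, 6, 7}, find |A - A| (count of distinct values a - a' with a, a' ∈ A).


A - A = {a - a' : a, a' ∈ A}; |A| = 4.
Bounds: 2|A|-1 ≤ |A - A| ≤ |A|² - |A| + 1, i.e. 7 ≤ |A - A| ≤ 13.
Note: 0 ∈ A - A always (from a - a). The set is symmetric: if d ∈ A - A then -d ∈ A - A.
Enumerate nonzero differences d = a - a' with a > a' (then include -d):
Positive differences: {1, 2, 3, 6, 8, 9}
Full difference set: {0} ∪ (positive diffs) ∪ (negative diffs).
|A - A| = 1 + 2·6 = 13 (matches direct enumeration: 13).

|A - A| = 13


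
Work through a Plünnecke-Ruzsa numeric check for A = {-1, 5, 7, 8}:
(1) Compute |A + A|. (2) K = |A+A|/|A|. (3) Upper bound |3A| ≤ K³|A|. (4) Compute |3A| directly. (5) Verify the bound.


|A| = 4.
Step 1: Compute A + A by enumerating all 16 pairs.
A + A = {-2, 4, 6, 7, 10, 12, 13, 14, 15, 16}, so |A + A| = 10.
Step 2: Doubling constant K = |A + A|/|A| = 10/4 = 10/4 ≈ 2.5000.
Step 3: Plünnecke-Ruzsa gives |3A| ≤ K³·|A| = (2.5000)³ · 4 ≈ 62.5000.
Step 4: Compute 3A = A + A + A directly by enumerating all triples (a,b,c) ∈ A³; |3A| = 18.
Step 5: Check 18 ≤ 62.5000? Yes ✓.

K = 10/4, Plünnecke-Ruzsa bound K³|A| ≈ 62.5000, |3A| = 18, inequality holds.


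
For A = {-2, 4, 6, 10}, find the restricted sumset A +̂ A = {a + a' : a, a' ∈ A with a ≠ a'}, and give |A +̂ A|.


Restricted sumset: A +̂ A = {a + a' : a ∈ A, a' ∈ A, a ≠ a'}.
Equivalently, take A + A and drop any sum 2a that is achievable ONLY as a + a for a ∈ A (i.e. sums representable only with equal summands).
Enumerate pairs (a, a') with a < a' (symmetric, so each unordered pair gives one sum; this covers all a ≠ a'):
  -2 + 4 = 2
  -2 + 6 = 4
  -2 + 10 = 8
  4 + 6 = 10
  4 + 10 = 14
  6 + 10 = 16
Collected distinct sums: {2, 4, 8, 10, 14, 16}
|A +̂ A| = 6
(Reference bound: |A +̂ A| ≥ 2|A| - 3 for |A| ≥ 2, with |A| = 4 giving ≥ 5.)

|A +̂ A| = 6


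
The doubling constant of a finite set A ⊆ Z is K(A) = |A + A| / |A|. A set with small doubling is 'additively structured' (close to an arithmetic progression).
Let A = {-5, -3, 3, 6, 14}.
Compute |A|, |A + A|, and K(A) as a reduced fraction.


|A| = 5.
Compute A + A by enumerating all 25 pairs.
A + A = {-10, -8, -6, -2, 0, 1, 3, 6, 9, 11, 12, 17, 20, 28}, so |A + A| = 14.
K = |A + A| / |A| = 14/5 (already in lowest terms) ≈ 2.8000.
Reference: AP of size 5 gives K = 9/5 ≈ 1.8000; a fully generic set of size 5 gives K ≈ 3.0000.

|A| = 5, |A + A| = 14, K = 14/5.


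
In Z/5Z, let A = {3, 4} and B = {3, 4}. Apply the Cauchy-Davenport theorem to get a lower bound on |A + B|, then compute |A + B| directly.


Cauchy-Davenport: |A + B| ≥ min(p, |A| + |B| - 1) for A, B nonempty in Z/pZ.
|A| = 2, |B| = 2, p = 5.
CD lower bound = min(5, 2 + 2 - 1) = min(5, 3) = 3.
Compute A + B mod 5 directly:
a = 3: 3+3=1, 3+4=2
a = 4: 4+3=2, 4+4=3
A + B = {1, 2, 3}, so |A + B| = 3.
Verify: 3 ≥ 3? Yes ✓.

CD lower bound = 3, actual |A + B| = 3.


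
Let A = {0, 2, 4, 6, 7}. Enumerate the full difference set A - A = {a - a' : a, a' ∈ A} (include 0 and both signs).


A - A = {a - a' : a, a' ∈ A}.
Compute a - a' for each ordered pair (a, a'):
a = 0: 0-0=0, 0-2=-2, 0-4=-4, 0-6=-6, 0-7=-7
a = 2: 2-0=2, 2-2=0, 2-4=-2, 2-6=-4, 2-7=-5
a = 4: 4-0=4, 4-2=2, 4-4=0, 4-6=-2, 4-7=-3
a = 6: 6-0=6, 6-2=4, 6-4=2, 6-6=0, 6-7=-1
a = 7: 7-0=7, 7-2=5, 7-4=3, 7-6=1, 7-7=0
Collecting distinct values (and noting 0 appears from a-a):
A - A = {-7, -6, -5, -4, -3, -2, -1, 0, 1, 2, 3, 4, 5, 6, 7}
|A - A| = 15

A - A = {-7, -6, -5, -4, -3, -2, -1, 0, 1, 2, 3, 4, 5, 6, 7}


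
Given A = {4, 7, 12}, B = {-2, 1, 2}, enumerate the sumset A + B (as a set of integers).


A + B = {a + b : a ∈ A, b ∈ B}.
Enumerate all |A|·|B| = 3·3 = 9 pairs (a, b) and collect distinct sums.
a = 4: 4+-2=2, 4+1=5, 4+2=6
a = 7: 7+-2=5, 7+1=8, 7+2=9
a = 12: 12+-2=10, 12+1=13, 12+2=14
Collecting distinct sums: A + B = {2, 5, 6, 8, 9, 10, 13, 14}
|A + B| = 8

A + B = {2, 5, 6, 8, 9, 10, 13, 14}


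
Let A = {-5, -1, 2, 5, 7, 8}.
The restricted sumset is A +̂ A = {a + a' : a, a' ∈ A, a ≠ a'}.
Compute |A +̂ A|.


Restricted sumset: A +̂ A = {a + a' : a ∈ A, a' ∈ A, a ≠ a'}.
Equivalently, take A + A and drop any sum 2a that is achievable ONLY as a + a for a ∈ A (i.e. sums representable only with equal summands).
Enumerate pairs (a, a') with a < a' (symmetric, so each unordered pair gives one sum; this covers all a ≠ a'):
  -5 + -1 = -6
  -5 + 2 = -3
  -5 + 5 = 0
  -5 + 7 = 2
  -5 + 8 = 3
  -1 + 2 = 1
  -1 + 5 = 4
  -1 + 7 = 6
  -1 + 8 = 7
  2 + 5 = 7
  2 + 7 = 9
  2 + 8 = 10
  5 + 7 = 12
  5 + 8 = 13
  7 + 8 = 15
Collected distinct sums: {-6, -3, 0, 1, 2, 3, 4, 6, 7, 9, 10, 12, 13, 15}
|A +̂ A| = 14
(Reference bound: |A +̂ A| ≥ 2|A| - 3 for |A| ≥ 2, with |A| = 6 giving ≥ 9.)

|A +̂ A| = 14


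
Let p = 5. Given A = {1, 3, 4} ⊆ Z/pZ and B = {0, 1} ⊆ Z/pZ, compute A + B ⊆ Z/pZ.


Work in Z/5Z: reduce every sum a + b modulo 5.
Enumerate all 6 pairs:
a = 1: 1+0=1, 1+1=2
a = 3: 3+0=3, 3+1=4
a = 4: 4+0=4, 4+1=0
Distinct residues collected: {0, 1, 2, 3, 4}
|A + B| = 5 (out of 5 total residues).

A + B = {0, 1, 2, 3, 4}


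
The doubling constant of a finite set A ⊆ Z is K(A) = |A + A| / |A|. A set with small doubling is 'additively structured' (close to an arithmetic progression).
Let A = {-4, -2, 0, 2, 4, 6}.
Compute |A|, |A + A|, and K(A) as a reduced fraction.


|A| = 6.
Compute A + A by enumerating all 36 pairs.
A + A = {-8, -6, -4, -2, 0, 2, 4, 6, 8, 10, 12}, so |A + A| = 11.
K = |A + A| / |A| = 11/6 (already in lowest terms) ≈ 1.8333.
Reference: AP of size 6 gives K = 11/6 ≈ 1.8333; a fully generic set of size 6 gives K ≈ 3.5000.

|A| = 6, |A + A| = 11, K = 11/6.


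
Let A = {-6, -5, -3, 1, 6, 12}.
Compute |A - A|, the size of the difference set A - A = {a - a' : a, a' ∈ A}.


A - A = {a - a' : a, a' ∈ A}; |A| = 6.
Bounds: 2|A|-1 ≤ |A - A| ≤ |A|² - |A| + 1, i.e. 11 ≤ |A - A| ≤ 31.
Note: 0 ∈ A - A always (from a - a). The set is symmetric: if d ∈ A - A then -d ∈ A - A.
Enumerate nonzero differences d = a - a' with a > a' (then include -d):
Positive differences: {1, 2, 3, 4, 5, 6, 7, 9, 11, 12, 15, 17, 18}
Full difference set: {0} ∪ (positive diffs) ∪ (negative diffs).
|A - A| = 1 + 2·13 = 27 (matches direct enumeration: 27).

|A - A| = 27


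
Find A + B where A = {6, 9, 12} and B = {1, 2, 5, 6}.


A + B = {a + b : a ∈ A, b ∈ B}.
Enumerate all |A|·|B| = 3·4 = 12 pairs (a, b) and collect distinct sums.
a = 6: 6+1=7, 6+2=8, 6+5=11, 6+6=12
a = 9: 9+1=10, 9+2=11, 9+5=14, 9+6=15
a = 12: 12+1=13, 12+2=14, 12+5=17, 12+6=18
Collecting distinct sums: A + B = {7, 8, 10, 11, 12, 13, 14, 15, 17, 18}
|A + B| = 10

A + B = {7, 8, 10, 11, 12, 13, 14, 15, 17, 18}


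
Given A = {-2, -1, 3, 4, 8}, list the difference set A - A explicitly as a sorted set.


A - A = {a - a' : a, a' ∈ A}.
Compute a - a' for each ordered pair (a, a'):
a = -2: -2--2=0, -2--1=-1, -2-3=-5, -2-4=-6, -2-8=-10
a = -1: -1--2=1, -1--1=0, -1-3=-4, -1-4=-5, -1-8=-9
a = 3: 3--2=5, 3--1=4, 3-3=0, 3-4=-1, 3-8=-5
a = 4: 4--2=6, 4--1=5, 4-3=1, 4-4=0, 4-8=-4
a = 8: 8--2=10, 8--1=9, 8-3=5, 8-4=4, 8-8=0
Collecting distinct values (and noting 0 appears from a-a):
A - A = {-10, -9, -6, -5, -4, -1, 0, 1, 4, 5, 6, 9, 10}
|A - A| = 13

A - A = {-10, -9, -6, -5, -4, -1, 0, 1, 4, 5, 6, 9, 10}


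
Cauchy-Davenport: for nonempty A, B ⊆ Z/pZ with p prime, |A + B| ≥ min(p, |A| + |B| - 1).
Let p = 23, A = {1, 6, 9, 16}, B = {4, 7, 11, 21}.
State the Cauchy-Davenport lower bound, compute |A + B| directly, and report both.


Cauchy-Davenport: |A + B| ≥ min(p, |A| + |B| - 1) for A, B nonempty in Z/pZ.
|A| = 4, |B| = 4, p = 23.
CD lower bound = min(23, 4 + 4 - 1) = min(23, 7) = 7.
Compute A + B mod 23 directly:
a = 1: 1+4=5, 1+7=8, 1+11=12, 1+21=22
a = 6: 6+4=10, 6+7=13, 6+11=17, 6+21=4
a = 9: 9+4=13, 9+7=16, 9+11=20, 9+21=7
a = 16: 16+4=20, 16+7=0, 16+11=4, 16+21=14
A + B = {0, 4, 5, 7, 8, 10, 12, 13, 14, 16, 17, 20, 22}, so |A + B| = 13.
Verify: 13 ≥ 7? Yes ✓.

CD lower bound = 7, actual |A + B| = 13.


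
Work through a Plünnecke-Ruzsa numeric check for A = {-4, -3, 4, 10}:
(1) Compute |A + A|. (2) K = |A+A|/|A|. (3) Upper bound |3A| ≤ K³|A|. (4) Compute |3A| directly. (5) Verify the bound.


|A| = 4.
Step 1: Compute A + A by enumerating all 16 pairs.
A + A = {-8, -7, -6, 0, 1, 6, 7, 8, 14, 20}, so |A + A| = 10.
Step 2: Doubling constant K = |A + A|/|A| = 10/4 = 10/4 ≈ 2.5000.
Step 3: Plünnecke-Ruzsa gives |3A| ≤ K³·|A| = (2.5000)³ · 4 ≈ 62.5000.
Step 4: Compute 3A = A + A + A directly by enumerating all triples (a,b,c) ∈ A³; |3A| = 19.
Step 5: Check 19 ≤ 62.5000? Yes ✓.

K = 10/4, Plünnecke-Ruzsa bound K³|A| ≈ 62.5000, |3A| = 19, inequality holds.


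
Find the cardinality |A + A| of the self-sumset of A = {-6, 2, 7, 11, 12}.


A + A = {a + a' : a, a' ∈ A}; |A| = 5.
General bounds: 2|A| - 1 ≤ |A + A| ≤ |A|(|A|+1)/2, i.e. 9 ≤ |A + A| ≤ 15.
Lower bound 2|A|-1 is attained iff A is an arithmetic progression.
Enumerate sums a + a' for a ≤ a' (symmetric, so this suffices):
a = -6: -6+-6=-12, -6+2=-4, -6+7=1, -6+11=5, -6+12=6
a = 2: 2+2=4, 2+7=9, 2+11=13, 2+12=14
a = 7: 7+7=14, 7+11=18, 7+12=19
a = 11: 11+11=22, 11+12=23
a = 12: 12+12=24
Distinct sums: {-12, -4, 1, 4, 5, 6, 9, 13, 14, 18, 19, 22, 23, 24}
|A + A| = 14

|A + A| = 14


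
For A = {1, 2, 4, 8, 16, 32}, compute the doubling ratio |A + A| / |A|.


|A| = 6.
Compute A + A by enumerating all 36 pairs.
A + A = {2, 3, 4, 5, 6, 8, 9, 10, 12, 16, 17, 18, 20, 24, 32, 33, 34, 36, 40, 48, 64}, so |A + A| = 21.
K = |A + A| / |A| = 21/6 = 7/2 ≈ 3.5000.
Reference: AP of size 6 gives K = 11/6 ≈ 1.8333; a fully generic set of size 6 gives K ≈ 3.5000.

|A| = 6, |A + A| = 21, K = 21/6 = 7/2.


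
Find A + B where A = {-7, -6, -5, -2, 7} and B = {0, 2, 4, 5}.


A + B = {a + b : a ∈ A, b ∈ B}.
Enumerate all |A|·|B| = 5·4 = 20 pairs (a, b) and collect distinct sums.
a = -7: -7+0=-7, -7+2=-5, -7+4=-3, -7+5=-2
a = -6: -6+0=-6, -6+2=-4, -6+4=-2, -6+5=-1
a = -5: -5+0=-5, -5+2=-3, -5+4=-1, -5+5=0
a = -2: -2+0=-2, -2+2=0, -2+4=2, -2+5=3
a = 7: 7+0=7, 7+2=9, 7+4=11, 7+5=12
Collecting distinct sums: A + B = {-7, -6, -5, -4, -3, -2, -1, 0, 2, 3, 7, 9, 11, 12}
|A + B| = 14

A + B = {-7, -6, -5, -4, -3, -2, -1, 0, 2, 3, 7, 9, 11, 12}


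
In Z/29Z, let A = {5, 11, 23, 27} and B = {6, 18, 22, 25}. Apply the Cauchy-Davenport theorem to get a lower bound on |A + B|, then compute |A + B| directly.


Cauchy-Davenport: |A + B| ≥ min(p, |A| + |B| - 1) for A, B nonempty in Z/pZ.
|A| = 4, |B| = 4, p = 29.
CD lower bound = min(29, 4 + 4 - 1) = min(29, 7) = 7.
Compute A + B mod 29 directly:
a = 5: 5+6=11, 5+18=23, 5+22=27, 5+25=1
a = 11: 11+6=17, 11+18=0, 11+22=4, 11+25=7
a = 23: 23+6=0, 23+18=12, 23+22=16, 23+25=19
a = 27: 27+6=4, 27+18=16, 27+22=20, 27+25=23
A + B = {0, 1, 4, 7, 11, 12, 16, 17, 19, 20, 23, 27}, so |A + B| = 12.
Verify: 12 ≥ 7? Yes ✓.

CD lower bound = 7, actual |A + B| = 12.


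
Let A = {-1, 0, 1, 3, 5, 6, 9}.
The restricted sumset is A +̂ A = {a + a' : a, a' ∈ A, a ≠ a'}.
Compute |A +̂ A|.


Restricted sumset: A +̂ A = {a + a' : a ∈ A, a' ∈ A, a ≠ a'}.
Equivalently, take A + A and drop any sum 2a that is achievable ONLY as a + a for a ∈ A (i.e. sums representable only with equal summands).
Enumerate pairs (a, a') with a < a' (symmetric, so each unordered pair gives one sum; this covers all a ≠ a'):
  -1 + 0 = -1
  -1 + 1 = 0
  -1 + 3 = 2
  -1 + 5 = 4
  -1 + 6 = 5
  -1 + 9 = 8
  0 + 1 = 1
  0 + 3 = 3
  0 + 5 = 5
  0 + 6 = 6
  0 + 9 = 9
  1 + 3 = 4
  1 + 5 = 6
  1 + 6 = 7
  1 + 9 = 10
  3 + 5 = 8
  3 + 6 = 9
  3 + 9 = 12
  5 + 6 = 11
  5 + 9 = 14
  6 + 9 = 15
Collected distinct sums: {-1, 0, 1, 2, 3, 4, 5, 6, 7, 8, 9, 10, 11, 12, 14, 15}
|A +̂ A| = 16
(Reference bound: |A +̂ A| ≥ 2|A| - 3 for |A| ≥ 2, with |A| = 7 giving ≥ 11.)

|A +̂ A| = 16


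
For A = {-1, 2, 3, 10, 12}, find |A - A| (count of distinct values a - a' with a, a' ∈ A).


A - A = {a - a' : a, a' ∈ A}; |A| = 5.
Bounds: 2|A|-1 ≤ |A - A| ≤ |A|² - |A| + 1, i.e. 9 ≤ |A - A| ≤ 21.
Note: 0 ∈ A - A always (from a - a). The set is symmetric: if d ∈ A - A then -d ∈ A - A.
Enumerate nonzero differences d = a - a' with a > a' (then include -d):
Positive differences: {1, 2, 3, 4, 7, 8, 9, 10, 11, 13}
Full difference set: {0} ∪ (positive diffs) ∪ (negative diffs).
|A - A| = 1 + 2·10 = 21 (matches direct enumeration: 21).

|A - A| = 21


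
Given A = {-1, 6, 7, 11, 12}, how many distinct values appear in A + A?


A + A = {a + a' : a, a' ∈ A}; |A| = 5.
General bounds: 2|A| - 1 ≤ |A + A| ≤ |A|(|A|+1)/2, i.e. 9 ≤ |A + A| ≤ 15.
Lower bound 2|A|-1 is attained iff A is an arithmetic progression.
Enumerate sums a + a' for a ≤ a' (symmetric, so this suffices):
a = -1: -1+-1=-2, -1+6=5, -1+7=6, -1+11=10, -1+12=11
a = 6: 6+6=12, 6+7=13, 6+11=17, 6+12=18
a = 7: 7+7=14, 7+11=18, 7+12=19
a = 11: 11+11=22, 11+12=23
a = 12: 12+12=24
Distinct sums: {-2, 5, 6, 10, 11, 12, 13, 14, 17, 18, 19, 22, 23, 24}
|A + A| = 14

|A + A| = 14


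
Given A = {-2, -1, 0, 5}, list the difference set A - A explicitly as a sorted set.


A - A = {a - a' : a, a' ∈ A}.
Compute a - a' for each ordered pair (a, a'):
a = -2: -2--2=0, -2--1=-1, -2-0=-2, -2-5=-7
a = -1: -1--2=1, -1--1=0, -1-0=-1, -1-5=-6
a = 0: 0--2=2, 0--1=1, 0-0=0, 0-5=-5
a = 5: 5--2=7, 5--1=6, 5-0=5, 5-5=0
Collecting distinct values (and noting 0 appears from a-a):
A - A = {-7, -6, -5, -2, -1, 0, 1, 2, 5, 6, 7}
|A - A| = 11

A - A = {-7, -6, -5, -2, -1, 0, 1, 2, 5, 6, 7}


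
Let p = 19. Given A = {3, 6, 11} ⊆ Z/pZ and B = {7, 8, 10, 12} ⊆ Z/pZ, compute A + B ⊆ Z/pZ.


Work in Z/19Z: reduce every sum a + b modulo 19.
Enumerate all 12 pairs:
a = 3: 3+7=10, 3+8=11, 3+10=13, 3+12=15
a = 6: 6+7=13, 6+8=14, 6+10=16, 6+12=18
a = 11: 11+7=18, 11+8=0, 11+10=2, 11+12=4
Distinct residues collected: {0, 2, 4, 10, 11, 13, 14, 15, 16, 18}
|A + B| = 10 (out of 19 total residues).

A + B = {0, 2, 4, 10, 11, 13, 14, 15, 16, 18}


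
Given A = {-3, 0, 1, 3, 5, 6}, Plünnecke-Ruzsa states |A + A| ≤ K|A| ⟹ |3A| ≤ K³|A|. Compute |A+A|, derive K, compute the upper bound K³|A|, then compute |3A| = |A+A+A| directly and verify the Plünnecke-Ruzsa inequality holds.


|A| = 6.
Step 1: Compute A + A by enumerating all 36 pairs.
A + A = {-6, -3, -2, 0, 1, 2, 3, 4, 5, 6, 7, 8, 9, 10, 11, 12}, so |A + A| = 16.
Step 2: Doubling constant K = |A + A|/|A| = 16/6 = 16/6 ≈ 2.6667.
Step 3: Plünnecke-Ruzsa gives |3A| ≤ K³·|A| = (2.6667)³ · 6 ≈ 113.7778.
Step 4: Compute 3A = A + A + A directly by enumerating all triples (a,b,c) ∈ A³; |3A| = 25.
Step 5: Check 25 ≤ 113.7778? Yes ✓.

K = 16/6, Plünnecke-Ruzsa bound K³|A| ≈ 113.7778, |3A| = 25, inequality holds.
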